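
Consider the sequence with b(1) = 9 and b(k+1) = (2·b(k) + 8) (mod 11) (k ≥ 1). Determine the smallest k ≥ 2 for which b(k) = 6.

10

Computing terms: b(1) = 9; b(2) = 4; b(3) = 5; b(4) = 7; b(5) = 0; b(6) = 8; b(7) = 2; b(8) = 1; b(9) = 10; b(10) = 6; b(11) = 9.
Since b(11) = b(1) = 9, the sequence is periodic with period 10.
The value 6 first appears (with k ≥ 2) at b(10).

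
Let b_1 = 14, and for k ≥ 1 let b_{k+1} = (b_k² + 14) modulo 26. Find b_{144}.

Listing terms: b_1 = 14, b_2 = 2, b_3 = 18, b_4 = 0, b_5 = 14.
Since b_5 = b_1 = 14, the sequence is periodic with period 4.
(144 - 1) mod 4 = 3, so b_{144} = b_4 = 0.

0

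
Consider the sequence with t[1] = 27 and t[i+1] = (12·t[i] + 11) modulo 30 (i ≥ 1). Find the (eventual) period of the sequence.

4

t[1] = 27; t[2] = 5; t[3] = 11; t[4] = 23; t[5] = 17; t[6] = 5.
Since t[6] = t[2] = 5, the sequence is eventually periodic: after a pre-period of length 1 it cycles with period 4.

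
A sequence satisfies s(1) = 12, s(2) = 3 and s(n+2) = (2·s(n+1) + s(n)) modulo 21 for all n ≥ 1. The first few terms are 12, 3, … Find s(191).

12

We have s(1) = 12,  s(2) = 3,  s(3) = 18,  s(4) = 18,  s(5) = 12,  s(6) = 0,  s(7) = 12,  s(8) = 3.
The sequence repeats with period 6.
So s(191) = s(1 + ((191-1) mod 6)) = s(5) = 12.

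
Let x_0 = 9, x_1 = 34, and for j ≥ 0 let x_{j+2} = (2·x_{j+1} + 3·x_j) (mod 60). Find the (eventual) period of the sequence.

4

Computing terms: x_0 = 9,  x_1 = 34,  x_2 = 35,  x_3 = 52,  x_4 = 29,  x_5 = 34,  x_6 = 35.
Since (x_5, x_6) = (x_1, x_2) = (34, 35) (two consecutive terms determine the rest), the sequence is eventually periodic: after a pre-period of length 1 it cycles with period 4.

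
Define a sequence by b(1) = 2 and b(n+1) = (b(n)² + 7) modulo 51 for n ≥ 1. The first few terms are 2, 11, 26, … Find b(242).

b(1) = 2, b(2) = 11, b(3) = 26, b(4) = 20, b(5) = 50, b(6) = 8, b(7) = 20.
Since b(7) = b(4) = 20, the sequence is eventually periodic: after a pre-period of length 3 it cycles with period 3.
For n ≥ 4, b(n) depends only on (n - 4) mod 3. (242 - 4) mod 3 = 1, so b(242) = b(5) = 50.

50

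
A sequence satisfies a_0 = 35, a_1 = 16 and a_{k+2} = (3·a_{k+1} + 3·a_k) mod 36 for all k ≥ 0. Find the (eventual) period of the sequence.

3

Computing terms: a_0 = 35, a_1 = 16, a_2 = 9, a_3 = 3, a_4 = 0, a_5 = 9, a_6 = 27, a_7 = 0, a_8 = 9.
Since (a_7, a_8) = (a_4, a_5) = (0, 9) (two consecutive terms determine the rest), the sequence is eventually periodic: after a pre-period of length 4 it cycles with period 3.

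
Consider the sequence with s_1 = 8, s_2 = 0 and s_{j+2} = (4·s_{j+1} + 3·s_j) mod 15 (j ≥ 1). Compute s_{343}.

Computing terms: s_1 = 8; s_2 = 0; s_3 = 9; s_4 = 6; s_5 = 6; s_6 = 12; s_7 = 6; s_8 = 0; s_9 = 3; s_{10} = 12; s_{11} = 12; s_{12} = 9; s_{13} = 12; s_{14} = 0; s_{15} = 6; s_{16} = 9; s_{17} = 9; s_{18} = 3; s_{19} = 9; s_{20} = 0; s_{21} = 12; s_{22} = 3; s_{23} = 3; s_{24} = 6; s_{25} = 3; s_{26} = 0; s_{27} = 9.
Since (s_{26}, s_{27}) = (s_2, s_3) = (0, 9) (two consecutive terms determine the rest), the sequence is eventually periodic: after a pre-period of length 1 it cycles with period 24.
For j ≥ 2, s_j depends only on (j - 2) mod 24. (343 - 2) mod 24 = 5, so s_{343} = s_7 = 6.

6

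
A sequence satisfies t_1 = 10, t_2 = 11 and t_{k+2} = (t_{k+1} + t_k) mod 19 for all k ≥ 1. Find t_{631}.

Computing terms: t_1 = 10, t_2 = 11, t_3 = 2, t_4 = 13, t_5 = 15, t_6 = 9, t_7 = 5, t_8 = 14, t_9 = 0, t_{10} = 14, t_{11} = 14, t_{12} = 9, t_{13} = 4, t_{14} = 13, t_{15} = 17, t_{16} = 11, t_{17} = 9, t_{18} = 1, t_{19} = 10, t_{20} = 11.
Since (t_{19}, t_{20}) = (t_1, t_2) = (10, 11) (two consecutive terms determine the rest), the sequence is periodic with period 18.
So t_{631} = t_{1 + ((631-1) mod 18)} = t_1 = 10.

10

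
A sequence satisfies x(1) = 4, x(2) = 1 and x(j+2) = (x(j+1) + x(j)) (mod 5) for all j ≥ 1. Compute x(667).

Computing terms: x(1) = 4,  x(2) = 1,  x(3) = 0,  x(4) = 1,  x(5) = 1,  x(6) = 2,  x(7) = 3,  x(8) = 0,  x(9) = 3,  x(10) = 3,  x(11) = 1,  x(12) = 4,  x(13) = 0,  x(14) = 4,  x(15) = 4,  x(16) = 3,  x(17) = 2,  x(18) = 0,  x(19) = 2,  x(20) = 2,  x(21) = 4,  x(22) = 1.
The sequence repeats with period 20.
(667 - 1) mod 20 = 6, so x(667) = x(7) = 3.

3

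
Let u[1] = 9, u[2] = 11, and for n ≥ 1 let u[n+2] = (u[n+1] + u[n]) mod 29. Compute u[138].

Listing terms: u[1] = 9; u[2] = 11; u[3] = 20; u[4] = 2; u[5] = 22; u[6] = 24; u[7] = 17; u[8] = 12; u[9] = 0; u[10] = 12; u[11] = 12; u[12] = 24; u[13] = 7; u[14] = 2; u[15] = 9; u[16] = 11.
The sequence repeats with period 14.
(138 - 1) mod 14 = 11, so u[138] = u[12] = 24.

24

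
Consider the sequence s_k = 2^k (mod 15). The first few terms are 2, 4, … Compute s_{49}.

We have s_1 = 2,  s_2 = 4,  s_3 = 8,  s_4 = 1,  s_5 = 2.
Since s_5 = s_1 = 2, the sequence is periodic with period 4.
(49 - 1) mod 4 = 0, so s_{49} = s_1 = 2.

2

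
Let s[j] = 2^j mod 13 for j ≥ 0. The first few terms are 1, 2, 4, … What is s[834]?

12

s[0] = 1, s[1] = 2, s[2] = 4, s[3] = 8, s[4] = 3, s[5] = 6, s[6] = 12, s[7] = 11, s[8] = 9, s[9] = 5, s[10] = 10, s[11] = 7, s[12] = 1.
Since s[12] = s[0] = 1, the sequence is periodic with period 12.
So s[834] = s[0 + ((834-0) mod 12)] = s[6] = 12.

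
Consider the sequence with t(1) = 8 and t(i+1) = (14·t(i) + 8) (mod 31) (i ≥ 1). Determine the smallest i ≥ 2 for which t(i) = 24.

11

Computing terms: t(1) = 8,  t(2) = 27,  t(3) = 14,  t(4) = 18,  t(5) = 12,  t(6) = 21,  t(7) = 23,  t(8) = 20,  t(9) = 9,  t(10) = 10,  t(11) = 24,  t(12) = 3,  t(13) = 19,  t(14) = 26,  t(15) = 0,  t(16) = 8.
Since t(16) = t(1) = 8, the sequence is periodic with period 15.
The value 24 first appears (with i ≥ 2) at t(11).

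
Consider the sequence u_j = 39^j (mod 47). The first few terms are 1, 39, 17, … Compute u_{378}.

Computing terms: u_0 = 1; u_1 = 39; u_2 = 17; u_3 = 5; u_4 = 7; u_5 = 38; u_6 = 25; u_7 = 35; u_8 = 2; u_9 = 31; u_{10} = 34; u_{11} = 10; u_{12} = 14; u_{13} = 29; u_{14} = 3; u_{15} = 23; u_{16} = 4; u_{17} = 15; u_{18} = 21; u_{19} = 20; u_{20} = 28; u_{21} = 11; u_{22} = 6; u_{23} = 46; u_{24} = 8; u_{25} = 30; u_{26} = 42; u_{27} = 40; u_{28} = 9; u_{29} = 22; u_{30} = 12; u_{31} = 45; u_{32} = 16; u_{33} = 13; u_{34} = 37; u_{35} = 33; u_{36} = 18; u_{37} = 44; u_{38} = 24; u_{39} = 43; u_{40} = 32; u_{41} = 26; u_{42} = 27; u_{43} = 19; u_{44} = 36; u_{45} = 41; u_{46} = 1.
The sequence repeats with period 46.
(378 - 0) mod 46 = 10, so u_{378} = u_{10} = 34.

34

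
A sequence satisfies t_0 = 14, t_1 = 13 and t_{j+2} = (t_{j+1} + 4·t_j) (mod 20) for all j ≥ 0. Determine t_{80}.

Computing terms: t_0 = 14, t_1 = 13, t_2 = 9, t_3 = 1, t_4 = 17, t_5 = 1, t_6 = 9, t_7 = 13, t_8 = 9.
Since (t_7, t_8) = (t_1, t_2) = (13, 9) (two consecutive terms determine the rest), the sequence is eventually periodic: after a pre-period of length 1 it cycles with period 6.
For j ≥ 1, t_j depends only on (j - 1) mod 6. (80 - 1) mod 6 = 1, so t_{80} = t_2 = 9.

9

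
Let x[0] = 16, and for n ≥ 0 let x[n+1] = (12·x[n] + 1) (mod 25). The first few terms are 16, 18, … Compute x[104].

x[0] = 16, x[1] = 18, x[2] = 17, x[3] = 5, x[4] = 11, x[5] = 8, x[6] = 22, x[7] = 15, x[8] = 6, x[9] = 23, x[10] = 2, x[11] = 0, x[12] = 1, x[13] = 13, x[14] = 7, x[15] = 10, x[16] = 21, x[17] = 3, x[18] = 12, x[19] = 20, x[20] = 16.
The sequence repeats with period 20.
(104 - 0) mod 20 = 4, so x[104] = x[4] = 11.

11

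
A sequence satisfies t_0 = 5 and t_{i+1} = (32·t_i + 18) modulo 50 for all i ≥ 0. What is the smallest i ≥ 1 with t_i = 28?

1

We have t_0 = 5; t_1 = 28; t_2 = 14; t_3 = 16; t_4 = 30; t_5 = 28.
Since t_5 = t_1 = 28, the sequence is eventually periodic: after a pre-period of length 1 it cycles with period 4.
The value 28 first appears (with i ≥ 1) at t_1.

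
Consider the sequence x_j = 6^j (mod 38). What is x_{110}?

x_0 = 1,  x_1 = 6,  x_2 = 36,  x_3 = 26,  x_4 = 4,  x_5 = 24,  x_6 = 30,  x_7 = 28,  x_8 = 16,  x_9 = 20,  x_{10} = 6.
Since x_{10} = x_1 = 6, the sequence is eventually periodic: after a pre-period of length 1 it cycles with period 9.
For j ≥ 1, x_j depends only on (j - 1) mod 9. (110 - 1) mod 9 = 1, so x_{110} = x_2 = 36.

36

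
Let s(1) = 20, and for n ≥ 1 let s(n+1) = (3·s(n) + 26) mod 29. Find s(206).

13

s(1) = 20, s(2) = 28, s(3) = 23, s(4) = 8, s(5) = 21, s(6) = 2, s(7) = 3, s(8) = 6, s(9) = 15, s(10) = 13, s(11) = 7, s(12) = 18, s(13) = 22, s(14) = 5, s(15) = 12, s(16) = 4, s(17) = 9, s(18) = 24, s(19) = 11, s(20) = 1, s(21) = 0, s(22) = 26, s(23) = 17, s(24) = 19, s(25) = 25, s(26) = 14, s(27) = 10, s(28) = 27, s(29) = 20.
Since s(29) = s(1) = 20, the sequence is periodic with period 28.
(206 - 1) mod 28 = 9, so s(206) = s(10) = 13.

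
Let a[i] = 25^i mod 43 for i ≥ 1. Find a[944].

We have a[1] = 25,  a[2] = 23,  a[3] = 16,  a[4] = 13,  a[5] = 24,  a[6] = 41,  a[7] = 36,  a[8] = 40,  a[9] = 11,  a[10] = 17,  a[11] = 38,  a[12] = 4,  a[13] = 14,  a[14] = 6,  a[15] = 21,  a[16] = 9,  a[17] = 10,  a[18] = 35,  a[19] = 15,  a[20] = 31,  a[21] = 1,  a[22] = 25.
Since a[22] = a[1] = 25, the sequence is periodic with period 21.
(944 - 1) mod 21 = 19, so a[944] = a[20] = 31.

31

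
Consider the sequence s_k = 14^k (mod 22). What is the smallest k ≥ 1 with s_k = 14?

We have s_0 = 1; s_1 = 14; s_2 = 20; s_3 = 16; s_4 = 4; s_5 = 12; s_6 = 14.
Since s_6 = s_1 = 14, the sequence is eventually periodic: after a pre-period of length 1 it cycles with period 5.
The value 14 first appears (with k ≥ 1) at s_1.

1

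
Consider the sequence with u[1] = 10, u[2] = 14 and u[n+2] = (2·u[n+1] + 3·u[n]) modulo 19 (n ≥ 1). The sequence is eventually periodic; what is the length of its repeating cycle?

We have u[1] = 10, u[2] = 14, u[3] = 1, u[4] = 6, u[5] = 15, u[6] = 10, u[7] = 8, u[8] = 8, u[9] = 2, u[10] = 9, u[11] = 5, u[12] = 18, u[13] = 13, u[14] = 4, u[15] = 9, u[16] = 11, u[17] = 11, u[18] = 17, u[19] = 10, u[20] = 14.
The sequence repeats with period 18.

18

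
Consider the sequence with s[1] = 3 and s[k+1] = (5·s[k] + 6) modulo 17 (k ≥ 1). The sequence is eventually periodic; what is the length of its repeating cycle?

Computing terms: s[1] = 3,  s[2] = 4,  s[3] = 9,  s[4] = 0,  s[5] = 6,  s[6] = 2,  s[7] = 16,  s[8] = 1,  s[9] = 11,  s[10] = 10,  s[11] = 5,  s[12] = 14,  s[13] = 8,  s[14] = 12,  s[15] = 15,  s[16] = 13,  s[17] = 3.
Since s[17] = s[1] = 3, the sequence is periodic with period 16.

16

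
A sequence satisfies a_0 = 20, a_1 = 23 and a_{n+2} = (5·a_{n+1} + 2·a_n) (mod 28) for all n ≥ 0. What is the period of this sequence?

48

Listing terms: a_0 = 20; a_1 = 23; a_2 = 15; a_3 = 9; a_4 = 19; a_5 = 1; a_6 = 15; a_7 = 21; a_8 = 23; a_9 = 17; a_{10} = 19; a_{11} = 17; a_{12} = 11; a_{13} = 5; a_{14} = 19; a_{15} = 21; a_{16} = 3; a_{17} = 1; a_{18} = 11; a_{19} = 1; a_{20} = 27; a_{21} = 25; a_{22} = 11; a_{23} = 21; a_{24} = 15; a_{25} = 5; a_{26} = 27; a_{27} = 5; a_{28} = 23; a_{29} = 13; a_{30} = 27; a_{31} = 21; a_{32} = 19; a_{33} = 25; a_{34} = 23; a_{35} = 25; a_{36} = 3; a_{37} = 9; a_{38} = 23; a_{39} = 21; a_{40} = 11; a_{41} = 13; a_{42} = 3; a_{43} = 13; a_{44} = 15; a_{45} = 17; a_{46} = 3; a_{47} = 21; a_{48} = 27; a_{49} = 9; a_{50} = 15; a_{51} = 9.
Since (a_{50}, a_{51}) = (a_2, a_3) = (15, 9) (two consecutive terms determine the rest), the sequence is eventually periodic: after a pre-period of length 2 it cycles with period 48.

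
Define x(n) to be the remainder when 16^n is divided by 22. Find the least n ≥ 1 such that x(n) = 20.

4

We have x(0) = 1, x(1) = 16, x(2) = 14, x(3) = 4, x(4) = 20, x(5) = 12, x(6) = 16.
Since x(6) = x(1) = 16, the sequence is eventually periodic: after a pre-period of length 1 it cycles with period 5.
The value 20 first appears (with n ≥ 1) at x(4).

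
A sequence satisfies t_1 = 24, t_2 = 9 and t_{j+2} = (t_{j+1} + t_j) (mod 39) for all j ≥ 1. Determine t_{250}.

24

Listing terms: t_1 = 24; t_2 = 9; t_3 = 33; t_4 = 3; t_5 = 36; t_6 = 0; t_7 = 36; t_8 = 36; t_9 = 33; t_{10} = 30; t_{11} = 24; t_{12} = 15; t_{13} = 0; t_{14} = 15; t_{15} = 15; t_{16} = 30; t_{17} = 6; t_{18} = 36; t_{19} = 3; t_{20} = 0; t_{21} = 3; t_{22} = 3; t_{23} = 6; t_{24} = 9; t_{25} = 15; t_{26} = 24; t_{27} = 0; t_{28} = 24; t_{29} = 24; t_{30} = 9.
Since (t_{29}, t_{30}) = (t_1, t_2) = (24, 9) (two consecutive terms determine the rest), the sequence is periodic with period 28.
(250 - 1) mod 28 = 25, so t_{250} = t_{26} = 24.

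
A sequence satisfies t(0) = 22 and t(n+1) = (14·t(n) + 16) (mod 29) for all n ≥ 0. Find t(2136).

Computing terms: t(0) = 22; t(1) = 5; t(2) = 28; t(3) = 2; t(4) = 15; t(5) = 23; t(6) = 19; t(7) = 21; t(8) = 20; t(9) = 6; t(10) = 13; t(11) = 24; t(12) = 4; t(13) = 14; t(14) = 9; t(15) = 26; t(16) = 3; t(17) = 0; t(18) = 16; t(19) = 8; t(20) = 12; t(21) = 10; t(22) = 11; t(23) = 25; t(24) = 18; t(25) = 7; t(26) = 27; t(27) = 17; t(28) = 22.
Since t(28) = t(0) = 22, the sequence is periodic with period 28.
So t(2136) = t(0 + ((2136-0) mod 28)) = t(8) = 20.

20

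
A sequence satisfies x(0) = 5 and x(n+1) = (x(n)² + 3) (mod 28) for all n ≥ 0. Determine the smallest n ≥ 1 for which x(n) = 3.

Computing terms: x(0) = 5; x(1) = 0; x(2) = 3; x(3) = 12; x(4) = 7; x(5) = 24; x(6) = 19; x(7) = 0.
Since x(7) = x(1) = 0, the sequence is eventually periodic: after a pre-period of length 1 it cycles with period 6.
The value 3 first appears (with n ≥ 1) at x(2).

2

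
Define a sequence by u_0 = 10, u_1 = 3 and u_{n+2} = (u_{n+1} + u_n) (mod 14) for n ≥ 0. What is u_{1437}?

4

Computing terms: u_0 = 10,  u_1 = 3,  u_2 = 13,  u_3 = 2,  u_4 = 1,  u_5 = 3,  u_6 = 4,  u_7 = 7,  u_8 = 11,  u_9 = 4,  u_{10} = 1,  u_{11} = 5,  u_{12} = 6,  u_{13} = 11,  u_{14} = 3,  u_{15} = 0,  u_{16} = 3,  u_{17} = 3,  u_{18} = 6,  u_{19} = 9,  u_{20} = 1,  u_{21} = 10,  u_{22} = 11,  u_{23} = 7,  u_{24} = 4,  u_{25} = 11,  u_{26} = 1,  u_{27} = 12,  u_{28} = 13,  u_{29} = 11,  u_{30} = 10,  u_{31} = 7,  u_{32} = 3,  u_{33} = 10,  u_{34} = 13,  u_{35} = 9,  u_{36} = 8,  u_{37} = 3,  u_{38} = 11,  u_{39} = 0,  u_{40} = 11,  u_{41} = 11,  u_{42} = 8,  u_{43} = 5,  u_{44} = 13,  u_{45} = 4,  u_{46} = 3,  u_{47} = 7,  u_{48} = 10,  u_{49} = 3.
The sequence repeats with period 48.
(1437 - 0) mod 48 = 45, so u_{1437} = u_{45} = 4.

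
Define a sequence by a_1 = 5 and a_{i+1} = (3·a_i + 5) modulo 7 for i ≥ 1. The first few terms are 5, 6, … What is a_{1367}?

3

Computing terms: a_1 = 5,  a_2 = 6,  a_3 = 2,  a_4 = 4,  a_5 = 3,  a_6 = 0,  a_7 = 5.
The sequence repeats with period 6.
So a_{1367} = a_{1 + ((1367-1) mod 6)} = a_5 = 3.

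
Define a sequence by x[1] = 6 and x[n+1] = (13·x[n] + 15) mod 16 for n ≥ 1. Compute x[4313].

14

We have x[1] = 6,  x[2] = 13,  x[3] = 8,  x[4] = 7,  x[5] = 10,  x[6] = 1,  x[7] = 12,  x[8] = 11,  x[9] = 14,  x[10] = 5,  x[11] = 0,  x[12] = 15,  x[13] = 2,  x[14] = 9,  x[15] = 4,  x[16] = 3,  x[17] = 6.
The sequence repeats with period 16.
(4313 - 1) mod 16 = 8, so x[4313] = x[9] = 14.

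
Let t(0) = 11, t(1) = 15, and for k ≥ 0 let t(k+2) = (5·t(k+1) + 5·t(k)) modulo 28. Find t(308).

t(0) = 11; t(1) = 15; t(2) = 18; t(3) = 25; t(4) = 19; t(5) = 24; t(6) = 19; t(7) = 19; t(8) = 22; t(9) = 9; t(10) = 15; t(11) = 8; t(12) = 3; t(13) = 27; t(14) = 10; t(15) = 17; t(16) = 23; t(17) = 4; t(18) = 23; t(19) = 23; t(20) = 6; t(21) = 5; t(22) = 27; t(23) = 20; t(24) = 11; t(25) = 15.
The sequence repeats with period 24.
(308 - 0) mod 24 = 20, so t(308) = t(20) = 6.

6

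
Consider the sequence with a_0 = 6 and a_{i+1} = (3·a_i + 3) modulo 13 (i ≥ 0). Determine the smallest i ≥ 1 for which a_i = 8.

We have a_0 = 6, a_1 = 8, a_2 = 1, a_3 = 6.
The sequence repeats with period 3.
The value 8 first appears (with i ≥ 1) at a_1.

1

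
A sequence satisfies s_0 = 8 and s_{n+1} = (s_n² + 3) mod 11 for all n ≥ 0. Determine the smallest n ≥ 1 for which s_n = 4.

s_0 = 8,  s_1 = 1,  s_2 = 4,  s_3 = 8.
The sequence repeats with period 3.
The value 4 first appears (with n ≥ 1) at s_2.

2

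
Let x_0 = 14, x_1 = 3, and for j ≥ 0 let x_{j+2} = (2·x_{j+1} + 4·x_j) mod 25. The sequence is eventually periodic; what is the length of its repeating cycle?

We have x_0 = 14,  x_1 = 3,  x_2 = 12,  x_3 = 11,  x_4 = 20,  x_5 = 9,  x_6 = 23,  x_7 = 7,  x_8 = 6,  x_9 = 15,  x_{10} = 4,  x_{11} = 18,  x_{12} = 2,  x_{13} = 1,  x_{14} = 10,  x_{15} = 24,  x_{16} = 13,  x_{17} = 22,  x_{18} = 21,  x_{19} = 5,  x_{20} = 19,  x_{21} = 8,  x_{22} = 17,  x_{23} = 16,  x_{24} = 0,  x_{25} = 14,  x_{26} = 3.
Since (x_{25}, x_{26}) = (x_0, x_1) = (14, 3) (two consecutive terms determine the rest), the sequence is periodic with period 25.

25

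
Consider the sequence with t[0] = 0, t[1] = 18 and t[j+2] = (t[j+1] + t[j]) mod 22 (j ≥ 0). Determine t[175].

2

t[0] = 0; t[1] = 18; t[2] = 18; t[3] = 14; t[4] = 10; t[5] = 2; t[6] = 12; t[7] = 14; t[8] = 4; t[9] = 18; t[10] = 0; t[11] = 18.
The sequence repeats with period 10.
So t[175] = t[0 + ((175-0) mod 10)] = t[5] = 2.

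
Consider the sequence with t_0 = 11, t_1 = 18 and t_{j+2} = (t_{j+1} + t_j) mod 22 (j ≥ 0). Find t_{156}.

1

Computing terms: t_0 = 11,  t_1 = 18,  t_2 = 7,  t_3 = 3,  t_4 = 10,  t_5 = 13,  t_6 = 1,  t_7 = 14,  t_8 = 15,  t_9 = 7,  t_{10} = 0,  t_{11} = 7,  t_{12} = 7,  t_{13} = 14,  t_{14} = 21,  t_{15} = 13,  t_{16} = 12,  t_{17} = 3,  t_{18} = 15,  t_{19} = 18,  t_{20} = 11,  t_{21} = 7,  t_{22} = 18,  t_{23} = 3,  t_{24} = 21,  t_{25} = 2,  t_{26} = 1,  t_{27} = 3,  t_{28} = 4,  t_{29} = 7,  t_{30} = 11,  t_{31} = 18.
Since (t_{30}, t_{31}) = (t_0, t_1) = (11, 18) (two consecutive terms determine the rest), the sequence is periodic with period 30.
(156 - 0) mod 30 = 6, so t_{156} = t_6 = 1.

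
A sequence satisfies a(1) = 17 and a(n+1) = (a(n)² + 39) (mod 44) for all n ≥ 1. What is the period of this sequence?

Listing terms: a(1) = 17, a(2) = 20, a(3) = 43, a(4) = 40, a(5) = 11, a(6) = 28, a(7) = 31, a(8) = 32, a(9) = 7, a(10) = 0, a(11) = 39, a(12) = 20.
Since a(12) = a(2) = 20, the sequence is eventually periodic: after a pre-period of length 1 it cycles with period 10.

10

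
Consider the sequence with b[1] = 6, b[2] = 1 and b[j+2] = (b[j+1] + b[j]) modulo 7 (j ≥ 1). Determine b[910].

b[1] = 6,  b[2] = 1,  b[3] = 0,  b[4] = 1,  b[5] = 1,  b[6] = 2,  b[7] = 3,  b[8] = 5,  b[9] = 1,  b[10] = 6,  b[11] = 0,  b[12] = 6,  b[13] = 6,  b[14] = 5,  b[15] = 4,  b[16] = 2,  b[17] = 6,  b[18] = 1.
The sequence repeats with period 16.
So b[910] = b[1 + ((910-1) mod 16)] = b[14] = 5.

5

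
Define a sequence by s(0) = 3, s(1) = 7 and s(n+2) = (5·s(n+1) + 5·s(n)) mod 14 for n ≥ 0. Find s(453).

7

Computing terms: s(0) = 3, s(1) = 7, s(2) = 8, s(3) = 5, s(4) = 9, s(5) = 0, s(6) = 3, s(7) = 1, s(8) = 6, s(9) = 7, s(10) = 9, s(11) = 10, s(12) = 11, s(13) = 7, s(14) = 6, s(15) = 9, s(16) = 5, s(17) = 0, s(18) = 11, s(19) = 13, s(20) = 8, s(21) = 7, s(22) = 5, s(23) = 4, s(24) = 3, s(25) = 7.
Since (s(24), s(25)) = (s(0), s(1)) = (3, 7) (two consecutive terms determine the rest), the sequence is periodic with period 24.
(453 - 0) mod 24 = 21, so s(453) = s(21) = 7.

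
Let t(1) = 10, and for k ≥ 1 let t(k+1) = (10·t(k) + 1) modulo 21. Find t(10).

Computing terms: t(1) = 10; t(2) = 17; t(3) = 3; t(4) = 10.
The sequence repeats with period 3.
(10 - 1) mod 3 = 0, so t(10) = t(1) = 10.

10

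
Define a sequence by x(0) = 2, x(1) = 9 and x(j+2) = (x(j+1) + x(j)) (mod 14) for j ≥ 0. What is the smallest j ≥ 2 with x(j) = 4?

12

Listing terms: x(0) = 2; x(1) = 9; x(2) = 11; x(3) = 6; x(4) = 3; x(5) = 9; x(6) = 12; x(7) = 7; x(8) = 5; x(9) = 12; x(10) = 3; x(11) = 1; x(12) = 4; x(13) = 5; x(14) = 9; x(15) = 0; x(16) = 9; x(17) = 9; x(18) = 4; x(19) = 13; x(20) = 3; x(21) = 2; x(22) = 5; x(23) = 7; x(24) = 12; x(25) = 5; x(26) = 3; x(27) = 8; x(28) = 11; x(29) = 5; x(30) = 2; x(31) = 7; x(32) = 9; x(33) = 2; x(34) = 11; x(35) = 13; x(36) = 10; x(37) = 9; x(38) = 5; x(39) = 0; x(40) = 5; x(41) = 5; x(42) = 10; x(43) = 1; x(44) = 11; x(45) = 12; x(46) = 9; x(47) = 7; x(48) = 2; x(49) = 9.
Since (x(48), x(49)) = (x(0), x(1)) = (2, 9) (two consecutive terms determine the rest), the sequence is periodic with period 48.
The value 4 first appears (with j ≥ 2) at x(12).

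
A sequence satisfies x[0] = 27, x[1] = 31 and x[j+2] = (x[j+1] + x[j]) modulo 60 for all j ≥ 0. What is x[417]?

Computing terms: x[0] = 27,  x[1] = 31,  x[2] = 58,  x[3] = 29,  x[4] = 27,  x[5] = 56,  x[6] = 23,  x[7] = 19,  x[8] = 42,  x[9] = 1,  x[10] = 43,  x[11] = 44,  x[12] = 27,  x[13] = 11,  x[14] = 38,  x[15] = 49,  x[16] = 27,  x[17] = 16,  x[18] = 43,  x[19] = 59,  x[20] = 42,  x[21] = 41,  x[22] = 23,  x[23] = 4,  x[24] = 27,  x[25] = 31.
Since (x[24], x[25]) = (x[0], x[1]) = (27, 31) (two consecutive terms determine the rest), the sequence is periodic with period 24.
(417 - 0) mod 24 = 9, so x[417] = x[9] = 1.

1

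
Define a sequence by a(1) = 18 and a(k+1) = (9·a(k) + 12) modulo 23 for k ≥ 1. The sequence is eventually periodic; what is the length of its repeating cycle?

11

a(1) = 18,  a(2) = 13,  a(3) = 14,  a(4) = 0,  a(5) = 12,  a(6) = 5,  a(7) = 11,  a(8) = 19,  a(9) = 22,  a(10) = 3,  a(11) = 16,  a(12) = 18.
Since a(12) = a(1) = 18, the sequence is periodic with period 11.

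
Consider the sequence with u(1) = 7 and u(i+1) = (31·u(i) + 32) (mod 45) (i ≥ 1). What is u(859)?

We have u(1) = 7,  u(2) = 24,  u(3) = 11,  u(4) = 13,  u(5) = 30,  u(6) = 17,  u(7) = 19,  u(8) = 36,  u(9) = 23,  u(10) = 25,  u(11) = 42,  u(12) = 29,  u(13) = 31,  u(14) = 3,  u(15) = 35,  u(16) = 37,  u(17) = 9,  u(18) = 41,  u(19) = 43,  u(20) = 15,  u(21) = 2,  u(22) = 4,  u(23) = 21,  u(24) = 8,  u(25) = 10,  u(26) = 27,  u(27) = 14,  u(28) = 16,  u(29) = 33,  u(30) = 20,  u(31) = 22,  u(32) = 39,  u(33) = 26,  u(34) = 28,  u(35) = 0,  u(36) = 32,  u(37) = 34,  u(38) = 6,  u(39) = 38,  u(40) = 40,  u(41) = 12,  u(42) = 44,  u(43) = 1,  u(44) = 18,  u(45) = 5,  u(46) = 7.
Since u(46) = u(1) = 7, the sequence is periodic with period 45.
So u(859) = u(1 + ((859-1) mod 45)) = u(4) = 13.

13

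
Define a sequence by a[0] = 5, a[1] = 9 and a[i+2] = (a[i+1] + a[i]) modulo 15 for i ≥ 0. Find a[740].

Listing terms: a[0] = 5, a[1] = 9, a[2] = 14, a[3] = 8, a[4] = 7, a[5] = 0, a[6] = 7, a[7] = 7, a[8] = 14, a[9] = 6, a[10] = 5, a[11] = 11, a[12] = 1, a[13] = 12, a[14] = 13, a[15] = 10, a[16] = 8, a[17] = 3, a[18] = 11, a[19] = 14, a[20] = 10, a[21] = 9, a[22] = 4, a[23] = 13, a[24] = 2, a[25] = 0, a[26] = 2, a[27] = 2, a[28] = 4, a[29] = 6, a[30] = 10, a[31] = 1, a[32] = 11, a[33] = 12, a[34] = 8, a[35] = 5, a[36] = 13, a[37] = 3, a[38] = 1, a[39] = 4, a[40] = 5, a[41] = 9.
The sequence repeats with period 40.
So a[740] = a[0 + ((740-0) mod 40)] = a[20] = 10.

10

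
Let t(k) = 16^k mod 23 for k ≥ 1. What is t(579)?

18

Computing terms: t(1) = 16; t(2) = 3; t(3) = 2; t(4) = 9; t(5) = 6; t(6) = 4; t(7) = 18; t(8) = 12; t(9) = 8; t(10) = 13; t(11) = 1; t(12) = 16.
The sequence repeats with period 11.
So t(579) = t(1 + ((579-1) mod 11)) = t(7) = 18.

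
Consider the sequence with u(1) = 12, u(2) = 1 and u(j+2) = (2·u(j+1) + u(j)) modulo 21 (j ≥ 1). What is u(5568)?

Computing terms: u(1) = 12; u(2) = 1; u(3) = 14; u(4) = 8; u(5) = 9; u(6) = 5; u(7) = 19; u(8) = 1; u(9) = 0; u(10) = 1; u(11) = 2; u(12) = 5; u(13) = 12; u(14) = 8; u(15) = 7; u(16) = 1; u(17) = 9; u(18) = 19; u(19) = 5; u(20) = 8; u(21) = 0; u(22) = 8; u(23) = 16; u(24) = 19; u(25) = 12; u(26) = 1.
The sequence repeats with period 24.
(5568 - 1) mod 24 = 23, so u(5568) = u(24) = 19.

19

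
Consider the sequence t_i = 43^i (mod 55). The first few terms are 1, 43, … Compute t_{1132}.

Listing terms: t_0 = 1, t_1 = 43, t_2 = 34, t_3 = 32, t_4 = 1.
The sequence repeats with period 4.
So t_{1132} = t_{0 + ((1132-0) mod 4)} = t_0 = 1.

1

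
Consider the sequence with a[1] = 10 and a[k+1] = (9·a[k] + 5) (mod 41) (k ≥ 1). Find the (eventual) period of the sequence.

Listing terms: a[1] = 10, a[2] = 13, a[3] = 40, a[4] = 37, a[5] = 10.
Since a[5] = a[1] = 10, the sequence is periodic with period 4.

4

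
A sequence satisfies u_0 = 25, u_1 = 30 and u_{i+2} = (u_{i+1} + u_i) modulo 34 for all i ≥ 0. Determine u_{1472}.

1

Listing terms: u_0 = 25; u_1 = 30; u_2 = 21; u_3 = 17; u_4 = 4; u_5 = 21; u_6 = 25; u_7 = 12; u_8 = 3; u_9 = 15; u_{10} = 18; u_{11} = 33; u_{12} = 17; u_{13} = 16; u_{14} = 33; u_{15} = 15; u_{16} = 14; u_{17} = 29; u_{18} = 9; u_{19} = 4; u_{20} = 13; u_{21} = 17; u_{22} = 30; u_{23} = 13; u_{24} = 9; u_{25} = 22; u_{26} = 31; u_{27} = 19; u_{28} = 16; u_{29} = 1; u_{30} = 17; u_{31} = 18; u_{32} = 1; u_{33} = 19; u_{34} = 20; u_{35} = 5; u_{36} = 25; u_{37} = 30.
Since (u_{36}, u_{37}) = (u_0, u_1) = (25, 30) (two consecutive terms determine the rest), the sequence is periodic with period 36.
So u_{1472} = u_{0 + ((1472-0) mod 36)} = u_{32} = 1.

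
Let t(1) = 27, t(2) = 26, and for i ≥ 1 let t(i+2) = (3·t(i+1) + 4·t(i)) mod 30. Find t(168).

We have t(1) = 27,  t(2) = 26,  t(3) = 6,  t(4) = 2,  t(5) = 0,  t(6) = 8,  t(7) = 24,  t(8) = 14,  t(9) = 18,  t(10) = 20,  t(11) = 12,  t(12) = 26,  t(13) = 6.
Since (t(12), t(13)) = (t(2), t(3)) = (26, 6) (two consecutive terms determine the rest), the sequence is eventually periodic: after a pre-period of length 1 it cycles with period 10.
For i ≥ 2, t(i) depends only on (i - 2) mod 10. (168 - 2) mod 10 = 6, so t(168) = t(8) = 14.

14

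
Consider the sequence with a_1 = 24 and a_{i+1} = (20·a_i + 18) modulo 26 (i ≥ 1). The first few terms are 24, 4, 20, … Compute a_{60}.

12

We have a_1 = 24,  a_2 = 4,  a_3 = 20,  a_4 = 2,  a_5 = 6,  a_6 = 8,  a_7 = 22,  a_8 = 16,  a_9 = 0,  a_{10} = 18,  a_{11} = 14,  a_{12} = 12,  a_{13} = 24.
The sequence repeats with period 12.
So a_{60} = a_{1 + ((60-1) mod 12)} = a_{12} = 12.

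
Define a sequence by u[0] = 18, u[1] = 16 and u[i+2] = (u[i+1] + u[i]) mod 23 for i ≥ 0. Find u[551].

We have u[0] = 18, u[1] = 16, u[2] = 11, u[3] = 4, u[4] = 15, u[5] = 19, u[6] = 11, u[7] = 7, u[8] = 18, u[9] = 2, u[10] = 20, u[11] = 22, u[12] = 19, u[13] = 18, u[14] = 14, u[15] = 9, u[16] = 0, u[17] = 9, u[18] = 9, u[19] = 18, u[20] = 4, u[21] = 22, u[22] = 3, u[23] = 2, u[24] = 5, u[25] = 7, u[26] = 12, u[27] = 19, u[28] = 8, u[29] = 4, u[30] = 12, u[31] = 16, u[32] = 5, u[33] = 21, u[34] = 3, u[35] = 1, u[36] = 4, u[37] = 5, u[38] = 9, u[39] = 14, u[40] = 0, u[41] = 14, u[42] = 14, u[43] = 5, u[44] = 19, u[45] = 1, u[46] = 20, u[47] = 21, u[48] = 18, u[49] = 16.
The sequence repeats with period 48.
So u[551] = u[0 + ((551-0) mod 48)] = u[23] = 2.

2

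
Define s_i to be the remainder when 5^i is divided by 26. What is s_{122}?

25

s_0 = 1, s_1 = 5, s_2 = 25, s_3 = 21, s_4 = 1.
Since s_4 = s_0 = 1, the sequence is periodic with period 4.
(122 - 0) mod 4 = 2, so s_{122} = s_2 = 25.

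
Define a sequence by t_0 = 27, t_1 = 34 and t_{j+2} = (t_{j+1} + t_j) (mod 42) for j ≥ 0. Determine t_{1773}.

Listing terms: t_0 = 27, t_1 = 34, t_2 = 19, t_3 = 11, t_4 = 30, t_5 = 41, t_6 = 29, t_7 = 28, t_8 = 15, t_9 = 1, t_{10} = 16, t_{11} = 17, t_{12} = 33, t_{13} = 8, t_{14} = 41, t_{15} = 7, t_{16} = 6, t_{17} = 13, t_{18} = 19, t_{19} = 32, t_{20} = 9, t_{21} = 41, t_{22} = 8, t_{23} = 7, t_{24} = 15, t_{25} = 22, t_{26} = 37, t_{27} = 17, t_{28} = 12, t_{29} = 29, t_{30} = 41, t_{31} = 28, t_{32} = 27, t_{33} = 13, t_{34} = 40, t_{35} = 11, t_{36} = 9, t_{37} = 20, t_{38} = 29, t_{39} = 7, t_{40} = 36, t_{41} = 1, t_{42} = 37, t_{43} = 38, t_{44} = 33, t_{45} = 29, t_{46} = 20, t_{47} = 7, t_{48} = 27, t_{49} = 34.
Since (t_{48}, t_{49}) = (t_0, t_1) = (27, 34) (two consecutive terms determine the rest), the sequence is periodic with period 48.
So t_{1773} = t_{0 + ((1773-0) mod 48)} = t_{45} = 29.

29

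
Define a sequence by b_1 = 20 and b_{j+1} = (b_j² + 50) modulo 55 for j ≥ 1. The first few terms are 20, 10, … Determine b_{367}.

10

Listing terms: b_1 = 20,  b_2 = 10,  b_3 = 40,  b_4 = 0,  b_5 = 50,  b_6 = 20.
The sequence repeats with period 5.
(367 - 1) mod 5 = 1, so b_{367} = b_2 = 10.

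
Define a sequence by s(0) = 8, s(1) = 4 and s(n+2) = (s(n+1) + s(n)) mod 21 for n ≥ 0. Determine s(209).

Listing terms: s(0) = 8; s(1) = 4; s(2) = 12; s(3) = 16; s(4) = 7; s(5) = 2; s(6) = 9; s(7) = 11; s(8) = 20; s(9) = 10; s(10) = 9; s(11) = 19; s(12) = 7; s(13) = 5; s(14) = 12; s(15) = 17; s(16) = 8; s(17) = 4.
Since (s(16), s(17)) = (s(0), s(1)) = (8, 4) (two consecutive terms determine the rest), the sequence is periodic with period 16.
So s(209) = s(0 + ((209-0) mod 16)) = s(1) = 4.

4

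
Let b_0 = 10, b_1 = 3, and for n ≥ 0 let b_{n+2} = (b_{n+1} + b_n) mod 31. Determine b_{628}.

17

We have b_0 = 10,  b_1 = 3,  b_2 = 13,  b_3 = 16,  b_4 = 29,  b_5 = 14,  b_6 = 12,  b_7 = 26,  b_8 = 7,  b_9 = 2,  b_{10} = 9,  b_{11} = 11,  b_{12} = 20,  b_{13} = 0,  b_{14} = 20,  b_{15} = 20,  b_{16} = 9,  b_{17} = 29,  b_{18} = 7,  b_{19} = 5,  b_{20} = 12,  b_{21} = 17,  b_{22} = 29,  b_{23} = 15,  b_{24} = 13,  b_{25} = 28,  b_{26} = 10,  b_{27} = 7,  b_{28} = 17,  b_{29} = 24,  b_{30} = 10,  b_{31} = 3.
The sequence repeats with period 30.
(628 - 0) mod 30 = 28, so b_{628} = b_{28} = 17.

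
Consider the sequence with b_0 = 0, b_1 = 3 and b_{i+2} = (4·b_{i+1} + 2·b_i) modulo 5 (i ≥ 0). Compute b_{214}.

Computing terms: b_0 = 0; b_1 = 3; b_2 = 2; b_3 = 4; b_4 = 0; b_5 = 3.
Since (b_4, b_5) = (b_0, b_1) = (0, 3) (two consecutive terms determine the rest), the sequence is periodic with period 4.
So b_{214} = b_{0 + ((214-0) mod 4)} = b_2 = 2.

2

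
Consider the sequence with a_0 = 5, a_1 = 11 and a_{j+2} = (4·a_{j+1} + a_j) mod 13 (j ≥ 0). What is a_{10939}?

3

Computing terms: a_0 = 5; a_1 = 11; a_2 = 10; a_3 = 12; a_4 = 6; a_5 = 10; a_6 = 7; a_7 = 12; a_8 = 3; a_9 = 11; a_{10} = 8; a_{11} = 4; a_{12} = 11; a_{13} = 9; a_{14} = 8; a_{15} = 2; a_{16} = 3; a_{17} = 1; a_{18} = 7; a_{19} = 3; a_{20} = 6; a_{21} = 1; a_{22} = 10; a_{23} = 2; a_{24} = 5; a_{25} = 9; a_{26} = 2; a_{27} = 4; a_{28} = 5; a_{29} = 11.
The sequence repeats with period 28.
So a_{10939} = a_{0 + ((10939-0) mod 28)} = a_{19} = 3.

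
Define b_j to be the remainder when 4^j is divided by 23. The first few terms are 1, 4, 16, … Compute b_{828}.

Listing terms: b_0 = 1,  b_1 = 4,  b_2 = 16,  b_3 = 18,  b_4 = 3,  b_5 = 12,  b_6 = 2,  b_7 = 8,  b_8 = 9,  b_9 = 13,  b_{10} = 6,  b_{11} = 1.
The sequence repeats with period 11.
(828 - 0) mod 11 = 3, so b_{828} = b_3 = 18.

18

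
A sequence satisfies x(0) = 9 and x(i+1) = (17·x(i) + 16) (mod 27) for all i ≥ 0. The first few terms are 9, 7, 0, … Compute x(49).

7

x(0) = 9; x(1) = 7; x(2) = 0; x(3) = 16; x(4) = 18; x(5) = 25; x(6) = 9.
Since x(6) = x(0) = 9, the sequence is periodic with period 6.
So x(49) = x(0 + ((49-0) mod 6)) = x(1) = 7.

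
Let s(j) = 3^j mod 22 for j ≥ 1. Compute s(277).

9

Listing terms: s(1) = 3,  s(2) = 9,  s(3) = 5,  s(4) = 15,  s(5) = 1,  s(6) = 3.
Since s(6) = s(1) = 3, the sequence is periodic with period 5.
(277 - 1) mod 5 = 1, so s(277) = s(2) = 9.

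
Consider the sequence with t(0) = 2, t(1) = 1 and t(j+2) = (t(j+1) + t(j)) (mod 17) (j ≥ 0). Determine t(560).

Listing terms: t(0) = 2; t(1) = 1; t(2) = 3; t(3) = 4; t(4) = 7; t(5) = 11; t(6) = 1; t(7) = 12; t(8) = 13; t(9) = 8; t(10) = 4; t(11) = 12; t(12) = 16; t(13) = 11; t(14) = 10; t(15) = 4; t(16) = 14; t(17) = 1; t(18) = 15; t(19) = 16; t(20) = 14; t(21) = 13; t(22) = 10; t(23) = 6; t(24) = 16; t(25) = 5; t(26) = 4; t(27) = 9; t(28) = 13; t(29) = 5; t(30) = 1; t(31) = 6; t(32) = 7; t(33) = 13; t(34) = 3; t(35) = 16; t(36) = 2; t(37) = 1.
Since (t(36), t(37)) = (t(0), t(1)) = (2, 1) (two consecutive terms determine the rest), the sequence is periodic with period 36.
So t(560) = t(0 + ((560-0) mod 36)) = t(20) = 14.

14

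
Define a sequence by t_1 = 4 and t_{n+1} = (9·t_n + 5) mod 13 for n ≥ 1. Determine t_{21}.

t_1 = 4, t_2 = 2, t_3 = 10, t_4 = 4.
The sequence repeats with period 3.
So t_{21} = t_{1 + ((21-1) mod 3)} = t_3 = 10.

10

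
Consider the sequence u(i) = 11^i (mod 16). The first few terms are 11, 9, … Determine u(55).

3

We have u(1) = 11, u(2) = 9, u(3) = 3, u(4) = 1, u(5) = 11.
Since u(5) = u(1) = 11, the sequence is periodic with period 4.
(55 - 1) mod 4 = 2, so u(55) = u(3) = 3.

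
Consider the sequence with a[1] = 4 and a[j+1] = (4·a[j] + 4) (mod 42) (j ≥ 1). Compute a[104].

20

We have a[1] = 4,  a[2] = 20,  a[3] = 0,  a[4] = 4.
The sequence repeats with period 3.
(104 - 1) mod 3 = 1, so a[104] = a[2] = 20.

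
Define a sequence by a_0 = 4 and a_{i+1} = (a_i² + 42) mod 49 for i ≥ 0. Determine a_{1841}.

16

Computing terms: a_0 = 4; a_1 = 9; a_2 = 25; a_3 = 30; a_4 = 11; a_5 = 16; a_6 = 4.
Since a_6 = a_0 = 4, the sequence is periodic with period 6.
(1841 - 0) mod 6 = 5, so a_{1841} = a_5 = 16.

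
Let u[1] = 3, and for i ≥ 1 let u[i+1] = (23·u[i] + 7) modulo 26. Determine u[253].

3

u[1] = 3,  u[2] = 24,  u[3] = 13,  u[4] = 20,  u[5] = 25,  u[6] = 10,  u[7] = 3.
Since u[7] = u[1] = 3, the sequence is periodic with period 6.
So u[253] = u[1 + ((253-1) mod 6)] = u[1] = 3.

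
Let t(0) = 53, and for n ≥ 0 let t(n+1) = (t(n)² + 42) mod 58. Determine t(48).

37

t(0) = 53,  t(1) = 9,  t(2) = 7,  t(3) = 33,  t(4) = 29,  t(5) = 13,  t(6) = 37,  t(7) = 19,  t(8) = 55,  t(9) = 51,  t(10) = 33.
Since t(10) = t(3) = 33, the sequence is eventually periodic: after a pre-period of length 3 it cycles with period 7.
For n ≥ 3, t(n) depends only on (n - 3) mod 7. (48 - 3) mod 7 = 3, so t(48) = t(6) = 37.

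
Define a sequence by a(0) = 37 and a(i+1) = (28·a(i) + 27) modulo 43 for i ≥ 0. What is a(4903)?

Listing terms: a(0) = 37,  a(1) = 31,  a(2) = 35,  a(3) = 18,  a(4) = 15,  a(5) = 17,  a(6) = 30,  a(7) = 7,  a(8) = 8,  a(9) = 36,  a(10) = 3,  a(11) = 25,  a(12) = 39,  a(13) = 1,  a(14) = 12,  a(15) = 19,  a(16) = 0,  a(17) = 27,  a(18) = 9,  a(19) = 21,  a(20) = 13,  a(21) = 4,  a(22) = 10,  a(23) = 6,  a(24) = 23,  a(25) = 26,  a(26) = 24,  a(27) = 11,  a(28) = 34,  a(29) = 33,  a(30) = 5,  a(31) = 38,  a(32) = 16,  a(33) = 2,  a(34) = 40,  a(35) = 29,  a(36) = 22,  a(37) = 41,  a(38) = 14,  a(39) = 32,  a(40) = 20,  a(41) = 28,  a(42) = 37.
The sequence repeats with period 42.
(4903 - 0) mod 42 = 31, so a(4903) = a(31) = 38.

38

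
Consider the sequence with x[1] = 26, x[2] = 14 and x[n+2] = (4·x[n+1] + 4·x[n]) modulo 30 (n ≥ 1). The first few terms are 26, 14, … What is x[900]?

Listing terms: x[1] = 26,  x[2] = 14,  x[3] = 10,  x[4] = 6,  x[5] = 4,  x[6] = 10,  x[7] = 26,  x[8] = 24,  x[9] = 20,  x[10] = 26,  x[11] = 4,  x[12] = 0,  x[13] = 16,  x[14] = 4,  x[15] = 20,  x[16] = 6,  x[17] = 14,  x[18] = 20,  x[19] = 16,  x[20] = 24,  x[21] = 10,  x[22] = 16,  x[23] = 14,  x[24] = 0,  x[25] = 26,  x[26] = 14.
Since (x[25], x[26]) = (x[1], x[2]) = (26, 14) (two consecutive terms determine the rest), the sequence is periodic with period 24.
(900 - 1) mod 24 = 11, so x[900] = x[12] = 0.

0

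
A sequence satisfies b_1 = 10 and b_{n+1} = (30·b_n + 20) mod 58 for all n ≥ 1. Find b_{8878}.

12

b_1 = 10; b_2 = 30; b_3 = 50; b_4 = 12; b_5 = 32; b_6 = 52; b_7 = 14; b_8 = 34; b_9 = 54; b_{10} = 16; b_{11} = 36; b_{12} = 56; b_{13} = 18; b_{14} = 38; b_{15} = 0; b_{16} = 20; b_{17} = 40; b_{18} = 2; b_{19} = 22; b_{20} = 42; b_{21} = 4; b_{22} = 24; b_{23} = 44; b_{24} = 6; b_{25} = 26; b_{26} = 46; b_{27} = 8; b_{28} = 28; b_{29} = 48; b_{30} = 10.
Since b_{30} = b_1 = 10, the sequence is periodic with period 29.
(8878 - 1) mod 29 = 3, so b_{8878} = b_4 = 12.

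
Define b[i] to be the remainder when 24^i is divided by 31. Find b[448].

19

Listing terms: b[1] = 24, b[2] = 18, b[3] = 29, b[4] = 14, b[5] = 26, b[6] = 4, b[7] = 3, b[8] = 10, b[9] = 23, b[10] = 25, b[11] = 11, b[12] = 16, b[13] = 12, b[14] = 9, b[15] = 30, b[16] = 7, b[17] = 13, b[18] = 2, b[19] = 17, b[20] = 5, b[21] = 27, b[22] = 28, b[23] = 21, b[24] = 8, b[25] = 6, b[26] = 20, b[27] = 15, b[28] = 19, b[29] = 22, b[30] = 1, b[31] = 24.
The sequence repeats with period 30.
(448 - 1) mod 30 = 27, so b[448] = b[28] = 19.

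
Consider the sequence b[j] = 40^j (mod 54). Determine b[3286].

40

Listing terms: b[0] = 1; b[1] = 40; b[2] = 34; b[3] = 10; b[4] = 22; b[5] = 16; b[6] = 46; b[7] = 4; b[8] = 52; b[9] = 28; b[10] = 40.
Since b[10] = b[1] = 40, the sequence is eventually periodic: after a pre-period of length 1 it cycles with period 9.
For j ≥ 1, b[j] depends only on (j - 1) mod 9. (3286 - 1) mod 9 = 0, so b[3286] = b[1] = 40.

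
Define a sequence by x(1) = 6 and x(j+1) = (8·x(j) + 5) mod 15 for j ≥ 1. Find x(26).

Computing terms: x(1) = 6; x(2) = 8; x(3) = 9; x(4) = 2; x(5) = 6.
The sequence repeats with period 4.
So x(26) = x(1 + ((26-1) mod 4)) = x(2) = 8.

8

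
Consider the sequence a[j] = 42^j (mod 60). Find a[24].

a[0] = 1, a[1] = 42, a[2] = 24, a[3] = 48, a[4] = 36, a[5] = 12, a[6] = 24.
Since a[6] = a[2] = 24, the sequence is eventually periodic: after a pre-period of length 2 it cycles with period 4.
For j ≥ 2, a[j] depends only on (j - 2) mod 4. (24 - 2) mod 4 = 2, so a[24] = a[4] = 36.

36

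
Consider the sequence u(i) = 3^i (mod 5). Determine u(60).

u(1) = 3,  u(2) = 4,  u(3) = 2,  u(4) = 1,  u(5) = 3.
The sequence repeats with period 4.
(60 - 1) mod 4 = 3, so u(60) = u(4) = 1.

1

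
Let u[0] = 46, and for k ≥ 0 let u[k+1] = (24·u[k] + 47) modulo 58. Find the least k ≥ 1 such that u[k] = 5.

u[0] = 46, u[1] = 49, u[2] = 5, u[3] = 51, u[4] = 53, u[5] = 43, u[6] = 35, u[7] = 17, u[8] = 49.
Since u[8] = u[1] = 49, the sequence is eventually periodic: after a pre-period of length 1 it cycles with period 7.
The value 5 first appears (with k ≥ 1) at u[2].

2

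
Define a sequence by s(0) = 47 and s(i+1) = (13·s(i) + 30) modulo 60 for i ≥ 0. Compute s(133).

41

Computing terms: s(0) = 47,  s(1) = 41,  s(2) = 23,  s(3) = 29,  s(4) = 47.
The sequence repeats with period 4.
(133 - 0) mod 4 = 1, so s(133) = s(1) = 41.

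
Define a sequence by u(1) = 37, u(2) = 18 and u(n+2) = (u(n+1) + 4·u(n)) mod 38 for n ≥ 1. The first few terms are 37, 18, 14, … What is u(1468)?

Computing terms: u(1) = 37; u(2) = 18; u(3) = 14; u(4) = 10; u(5) = 28; u(6) = 30; u(7) = 28; u(8) = 34; u(9) = 32; u(10) = 16; u(11) = 30; u(12) = 18; u(13) = 24; u(14) = 20; u(15) = 2; u(16) = 6; u(17) = 14; u(18) = 0; u(19) = 18; u(20) = 18; u(21) = 14.
Since (u(20), u(21)) = (u(2), u(3)) = (18, 14) (two consecutive terms determine the rest), the sequence is eventually periodic: after a pre-period of length 1 it cycles with period 18.
For n ≥ 2, u(n) depends only on (n - 2) mod 18. (1468 - 2) mod 18 = 8, so u(1468) = u(10) = 16.

16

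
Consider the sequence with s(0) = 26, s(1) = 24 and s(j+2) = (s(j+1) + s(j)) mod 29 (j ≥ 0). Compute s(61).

24

s(0) = 26; s(1) = 24; s(2) = 21; s(3) = 16; s(4) = 8; s(5) = 24; s(6) = 3; s(7) = 27; s(8) = 1; s(9) = 28; s(10) = 0; s(11) = 28; s(12) = 28; s(13) = 27; s(14) = 26; s(15) = 24.
Since (s(14), s(15)) = (s(0), s(1)) = (26, 24) (two consecutive terms determine the rest), the sequence is periodic with period 14.
So s(61) = s(0 + ((61-0) mod 14)) = s(5) = 24.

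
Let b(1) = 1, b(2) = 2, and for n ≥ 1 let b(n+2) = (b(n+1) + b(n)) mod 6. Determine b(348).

Computing terms: b(1) = 1; b(2) = 2; b(3) = 3; b(4) = 5; b(5) = 2; b(6) = 1; b(7) = 3; b(8) = 4; b(9) = 1; b(10) = 5; b(11) = 0; b(12) = 5; b(13) = 5; b(14) = 4; b(15) = 3; b(16) = 1; b(17) = 4; b(18) = 5; b(19) = 3; b(20) = 2; b(21) = 5; b(22) = 1; b(23) = 0; b(24) = 1; b(25) = 1; b(26) = 2.
The sequence repeats with period 24.
(348 - 1) mod 24 = 11, so b(348) = b(12) = 5.

5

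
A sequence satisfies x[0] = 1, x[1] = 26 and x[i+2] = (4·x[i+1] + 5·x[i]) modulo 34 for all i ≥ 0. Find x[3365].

24

Listing terms: x[0] = 1; x[1] = 26; x[2] = 7; x[3] = 22; x[4] = 21; x[5] = 24; x[6] = 31; x[7] = 6; x[8] = 9; x[9] = 32; x[10] = 3; x[11] = 2; x[12] = 23; x[13] = 0; x[14] = 13; x[15] = 18; x[16] = 1; x[17] = 26.
The sequence repeats with period 16.
So x[3365] = x[0 + ((3365-0) mod 16)] = x[5] = 24.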